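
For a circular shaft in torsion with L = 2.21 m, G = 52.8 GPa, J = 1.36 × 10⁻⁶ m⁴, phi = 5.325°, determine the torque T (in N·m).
Model: a circular shaft in torsion, so phi = (T·L) / (G·J).
Solve for T: T = (phi·G·J) / L.
Convert to SI units:
  G = 52.8 GPa = 5.28 × 10¹⁰ Pa
  phi = 5.325° = 0.09294 rad
Substitute:
  T = (0.09294 × (5.28 × 10¹⁰) × (1.36 × 10⁻⁶)) / 2.21
  T = 3020 N·m
Final answer: T = 3020 N·m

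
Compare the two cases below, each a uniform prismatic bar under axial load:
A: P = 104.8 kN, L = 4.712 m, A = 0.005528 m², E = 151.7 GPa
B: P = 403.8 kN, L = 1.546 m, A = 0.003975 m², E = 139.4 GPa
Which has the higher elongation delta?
Model: a uniform prismatic bar under axial load, so delta = (P·L) / (A·E) (SI units).
  A: delta = (104800 × 4.712) / (0.005528 × (1.517 × 10¹¹)) = 0.0005889 m = 0.5889 mm
  B: delta = (403800 × 1.546) / (0.003975 × (1.394 × 10¹¹)) = 0.001127 m = 1.127 mm
1.127 mm > 0.5889 mm, so B is larger.
Final answer: B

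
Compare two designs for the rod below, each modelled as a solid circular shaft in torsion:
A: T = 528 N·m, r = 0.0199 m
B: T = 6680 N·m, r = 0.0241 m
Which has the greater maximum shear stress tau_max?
Model: a solid circular shaft in torsion, so tau_max = (2·T) / (π·r^3) (SI units).
  A: tau_max = (2 × 528) / (π × 0.0199^3) = 4.265 × 10⁷ Pa = 42.65 MPa
  B: tau_max = (2 × 6680) / (π × 0.0241^3) = 3.038 × 10⁸ Pa = 303.8 MPa
303.8 MPa > 42.65 MPa, so B is larger.
Final answer: B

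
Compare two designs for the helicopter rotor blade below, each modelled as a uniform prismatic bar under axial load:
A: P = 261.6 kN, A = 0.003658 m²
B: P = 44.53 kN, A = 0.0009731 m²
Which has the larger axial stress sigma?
Model: a uniform prismatic bar under axial load, so sigma = P / A (SI units).
  A: sigma = 261600 / 0.003658 = 7.151 × 10⁷ Pa = 71.51 MPa
  B: sigma = 44530 / 0.0009731 = 4.576 × 10⁷ Pa = 45.76 MPa
71.51 MPa > 45.76 MPa, so A is larger.
Final answer: A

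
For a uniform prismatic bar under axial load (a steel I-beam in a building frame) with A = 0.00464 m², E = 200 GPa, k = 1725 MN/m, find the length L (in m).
Model: a uniform prismatic bar under axial load, so k = (A·E) / L.
Solve for L: L = (A·E) / k.
Convert to SI units:
  E = 200 GPa = 2 × 10¹¹ Pa
  k = 1725 MN/m = 1.725 × 10⁹ N/m
Substitute:
  L = (0.00464 × (2 × 10¹¹)) / (1.725 × 10⁹)
  L = 0.538 m
Final answer: L = 0.538 m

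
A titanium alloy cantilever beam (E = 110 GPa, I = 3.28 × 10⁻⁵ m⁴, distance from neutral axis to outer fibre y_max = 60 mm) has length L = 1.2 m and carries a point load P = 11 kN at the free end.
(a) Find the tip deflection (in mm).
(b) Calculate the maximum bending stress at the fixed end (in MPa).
(a) Tip deflection of a cantilever with an end point load: δ = P·L^3 / (3·E·I). Convert P = 11 kN = 11000 N, E = 110 GPa = 1.1 × 10¹¹ Pa.
  δ = (11000 × 1.2^3) / (3 × (1.1 × 10¹¹) × (3.28 × 10⁻⁵)) = 0.001756 m = 1.756 mm
(b) Maximum bending moment at the fixed end: M = P·L = 11000 × 1.2 = 13200 N·m. Convert y_max = 60 mm = 0.06 m.
  σ = M·y_max / I = (13200 × 0.06) / (3.28 × 10⁻⁵) = 2.415 × 10⁷ Pa = 24.15 MPa
Final answer: (a) δ = 1.756 mm, (b) σ = 24.15 MPa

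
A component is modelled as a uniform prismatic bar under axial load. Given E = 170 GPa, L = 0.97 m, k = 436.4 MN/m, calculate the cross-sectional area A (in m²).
Model: a uniform prismatic bar under axial load, so k = (A·E) / L.
Solve for A: A = (k·L) / E.
Convert to SI units:
  E = 170 GPa = 1.7 × 10¹¹ Pa
  k = 436.4 MN/m = 4.364 × 10⁸ N/m
Substitute:
  A = ((4.364 × 10⁸) × 0.97) / (1.7 × 10¹¹)
  A = 0.00249 m²
Final answer: A = 0.00249 m²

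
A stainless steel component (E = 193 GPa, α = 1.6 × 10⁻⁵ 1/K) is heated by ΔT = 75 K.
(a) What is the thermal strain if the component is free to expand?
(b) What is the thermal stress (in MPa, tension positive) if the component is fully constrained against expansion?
(a) Free thermal strain ε_th = α·ΔT = (1.6 × 10⁻⁵) × 75 = 0.0012
(b) Fully constrained, the expansion is suppressed, so σ = -E·α·ΔT. Convert E = 193 GPa = 1.93 × 10¹¹ Pa.
  σ = -(1.93 × 10¹¹) × (1.6 × 10⁻⁵) × 75 = -2.316 × 10⁸ Pa = -231.6 MPa (compressive)
Final answer: (a) ε_th = 0.0012, (b) σ = -231.6 MPa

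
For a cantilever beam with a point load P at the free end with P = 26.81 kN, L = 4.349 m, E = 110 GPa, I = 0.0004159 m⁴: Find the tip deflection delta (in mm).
Model: a cantilever beam with a point load P at the free end, so delta = (P·L^3) / (3·E·I).
Convert to SI units:
  P = 26.81 kN = 26810 N
  E = 110 GPa = 1.1 × 10¹¹ Pa
Substitute:
  delta = (26810 × 4.349^3) / (3 × (1.1 × 10¹¹) × 0.0004159)
  delta = 0.01607 m
Convert: delta = 0.01607 m = 16.07 mm
Final answer: delta = 16.07 mm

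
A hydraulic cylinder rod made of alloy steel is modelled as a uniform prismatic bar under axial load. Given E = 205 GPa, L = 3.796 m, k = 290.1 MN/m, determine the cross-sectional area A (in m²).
Model: a uniform prismatic bar under axial load, so k = (A·E) / L.
Solve for A: A = (k·L) / E.
Convert to SI units:
  E = 205 GPa = 2.05 × 10¹¹ Pa
  k = 290.1 MN/m = 2.901 × 10⁸ N/m
Substitute:
  A = ((2.901 × 10⁸) × 3.796) / (2.05 × 10¹¹)
  A = 0.005372 m²
Final answer: A = 0.005372 m²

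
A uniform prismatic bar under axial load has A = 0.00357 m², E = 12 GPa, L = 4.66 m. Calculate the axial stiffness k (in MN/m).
Model: a uniform prismatic bar under axial load, so k = (A·E) / L.
Convert to SI units:
  E = 12 GPa = 1.2 × 10¹⁰ Pa
Substitute:
  k = (0.00357 × (1.2 × 10¹⁰)) / 4.66
  k = 9.193 × 10⁶ N/m
Convert: k = 9.193 × 10⁶ N/m = 9.193 MN/m
Final answer: k = 9.193 MN/m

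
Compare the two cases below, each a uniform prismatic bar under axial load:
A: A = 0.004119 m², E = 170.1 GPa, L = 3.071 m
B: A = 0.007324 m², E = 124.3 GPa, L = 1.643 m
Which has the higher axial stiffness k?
Model: a uniform prismatic bar under axial load, so k = (A·E) / L (SI units).
  A: k = (0.004119 × (1.701 × 10¹¹)) / 3.071 = 2.281 × 10⁸ N/m = 228.1 MN/m
  B: k = (0.007324 × (1.243 × 10¹¹)) / 1.643 = 5.541 × 10⁸ N/m = 554.1 MN/m
554.1 MN/m > 228.1 MN/m, so B is larger.
Final answer: B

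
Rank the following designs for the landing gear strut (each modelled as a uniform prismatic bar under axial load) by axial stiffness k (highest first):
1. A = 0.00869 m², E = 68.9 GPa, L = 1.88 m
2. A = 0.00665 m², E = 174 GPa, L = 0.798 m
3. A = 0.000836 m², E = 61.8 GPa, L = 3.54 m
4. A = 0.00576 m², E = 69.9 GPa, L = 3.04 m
Model: a uniform prismatic bar under axial load, so k = (A·E) / L (SI units).
  Case 1: k = (0.00869 × (6.89 × 10¹⁰)) / 1.88 = 3.185 × 10⁸ N/m = 318.5 MN/m
  Case 2: k = (0.00665 × (1.74 × 10¹¹)) / 0.798 = 1.45 × 10⁹ N/m = 1450 MN/m
  Case 3: k = (0.000836 × (6.18 × 10¹⁰)) / 3.54 = 1.459 × 10⁷ N/m = 14.59 MN/m
  Case 4: k = (0.00576 × (6.99 × 10¹⁰)) / 3.04 = 1.324 × 10⁸ N/m = 132.4 MN/m
Ordering: 1450 MN/m (case 2) > 318.5 MN/m (case 1) > 132.4 MN/m (case 4) > 14.59 MN/m (case 3)
Final answer: 2, 1, 4, 3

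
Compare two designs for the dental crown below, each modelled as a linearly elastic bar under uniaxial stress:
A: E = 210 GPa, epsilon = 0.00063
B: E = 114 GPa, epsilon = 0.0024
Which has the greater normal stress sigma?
Model: a linearly elastic bar under uniaxial stress, so sigma = E·epsilon (SI units).
  A: sigma = (2.1 × 10¹¹) × 0.00063 = 1.323 × 10⁸ Pa = 132.3 MPa
  B: sigma = (1.14 × 10¹¹) × 0.0024 = 2.736 × 10⁸ Pa = 273.6 MPa
273.6 MPa > 132.3 MPa, so B is larger.
Final answer: B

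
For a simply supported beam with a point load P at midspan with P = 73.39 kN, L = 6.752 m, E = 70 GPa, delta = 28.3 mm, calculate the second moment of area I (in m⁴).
Model: a simply supported beam with a point load P at midspan, so delta = (P·L^3) / (48·E·I).
Solve for I: I = (P·L^3) / (48·delta·E).
Convert to SI units:
  P = 73.39 kN = 73390 N
  E = 70 GPa = 7 × 10¹⁰ Pa
  delta = 28.3 mm = 0.0283 m
Substitute:
  I = (73390 × 6.752^3) / (48 × 0.0283 × (7 × 10¹⁰))
  I = 0.0002376 m⁴
Final answer: I = 0.0002376 m⁴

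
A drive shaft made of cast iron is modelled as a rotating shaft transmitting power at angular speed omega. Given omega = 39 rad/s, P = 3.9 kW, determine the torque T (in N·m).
Model: a rotating shaft transmitting power at angular speed omega, so P = T·omega.
Solve for T: T = P / omega.
Convert to SI units:
  P = 3.9 kW = 3900 W
Substitute:
  T = 3900 / 39
  T = 100 N·m
Final answer: T = 100 N·m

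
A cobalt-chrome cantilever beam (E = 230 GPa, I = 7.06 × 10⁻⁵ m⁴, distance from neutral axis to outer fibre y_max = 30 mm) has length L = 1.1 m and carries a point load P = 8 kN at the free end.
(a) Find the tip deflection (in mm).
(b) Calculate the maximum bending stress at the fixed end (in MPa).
(a) Tip deflection of a cantilever with an end point load: δ = P·L^3 / (3·E·I). Convert P = 8 kN = 8000 N, E = 230 GPa = 2.3 × 10¹¹ Pa.
  δ = (8000 × 1.1^3) / (3 × (2.3 × 10¹¹) × (7.06 × 10⁻⁵)) = 0.0002186 m = 0.2186 mm
(b) Maximum bending moment at the fixed end: M = P·L = 8000 × 1.1 = 8800 N·m. Convert y_max = 30 mm = 0.03 m.
  σ = M·y_max / I = (8800 × 0.03) / (7.06 × 10⁻⁵) = 3.739 × 10⁶ Pa = 3.739 MPa
Final answer: (a) δ = 0.2186 mm, (b) σ = 3.739 MPa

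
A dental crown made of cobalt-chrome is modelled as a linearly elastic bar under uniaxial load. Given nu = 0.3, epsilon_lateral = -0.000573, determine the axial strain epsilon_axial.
Model: a linearly elastic bar under uniaxial load, so epsilon_lateral = -nu·epsilon_axial.
Solve for epsilon_axial: epsilon_axial = -epsilon_lateral / nu.
Substitute:
  epsilon_axial = -(-0.000573) / 0.3
  epsilon_axial = 0.00191
Final answer: epsilon_axial = 0.00191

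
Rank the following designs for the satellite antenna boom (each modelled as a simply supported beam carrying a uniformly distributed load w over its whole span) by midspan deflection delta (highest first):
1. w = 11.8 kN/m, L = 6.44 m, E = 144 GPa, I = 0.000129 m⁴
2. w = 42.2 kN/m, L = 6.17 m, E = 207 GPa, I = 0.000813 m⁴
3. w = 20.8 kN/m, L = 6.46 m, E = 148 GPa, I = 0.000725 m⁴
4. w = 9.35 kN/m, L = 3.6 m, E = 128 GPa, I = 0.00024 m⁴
Model: a simply supported beam carrying a uniformly distributed load w over its whole span, so delta = (5·w·L^4) / (384·E·I) (SI units).
  Case 1: delta = (5 × 11800 × 6.44^4) / (384 × (1.44 × 10¹¹) × 0.000129) = 0.01423 m = 14.23 mm
  Case 2: delta = (5 × 42200 × 6.17^4) / (384 × (2.07 × 10¹¹) × 0.000813) = 0.004732 m = 4.732 mm
  Case 3: delta = (5 × 20800 × 6.46^4) / (384 × (1.48 × 10¹¹) × 0.000725) = 0.004396 m = 4.396 mm
  Case 4: delta = (5 × 9350 × 3.6^4) / (384 × (1.28 × 10¹¹) × 0.00024) = 0.0006656 m = 0.6656 mm
Ordering: 14.23 mm (case 1) > 4.732 mm (case 2) > 4.396 mm (case 3) > 0.6656 mm (case 4)
Final answer: 1, 2, 3, 4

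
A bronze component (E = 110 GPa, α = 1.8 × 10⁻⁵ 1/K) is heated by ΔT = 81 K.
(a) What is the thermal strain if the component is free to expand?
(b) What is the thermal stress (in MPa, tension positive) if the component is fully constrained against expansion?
(a) Free thermal strain ε_th = α·ΔT = (1.8 × 10⁻⁵) × 81 = 0.001458
(b) Fully constrained, the expansion is suppressed, so σ = -E·α·ΔT. Convert E = 110 GPa = 1.1 × 10¹¹ Pa.
  σ = -(1.1 × 10¹¹) × (1.8 × 10⁻⁵) × 81 = -1.604 × 10⁸ Pa = -160.4 MPa (compressive)
Final answer: (a) ε_th = 0.001458, (b) σ = -160.4 MPa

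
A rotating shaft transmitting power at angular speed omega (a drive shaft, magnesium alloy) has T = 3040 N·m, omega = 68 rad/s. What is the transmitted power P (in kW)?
Model: a rotating shaft transmitting power at angular speed omega, so P = T·omega.
Substitute:
  P = 3040 × 68
  P = 206700 W
Convert: P = 206700 W = 206.7 kW
Final answer: P = 206.7 kW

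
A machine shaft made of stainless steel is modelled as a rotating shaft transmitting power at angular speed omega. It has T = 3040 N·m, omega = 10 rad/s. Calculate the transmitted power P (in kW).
Model: a rotating shaft transmitting power at angular speed omega, so P = T·omega.
Substitute:
  P = 3040 × 10
  P = 30400 W
Convert: P = 30400 W = 30.4 kW
Final answer: P = 30.4 kW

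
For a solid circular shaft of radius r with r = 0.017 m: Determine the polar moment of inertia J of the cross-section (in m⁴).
Model: a solid circular shaft of radius r, so J = (π·r^4) / 2.
Substitute:
  J = (π × 0.017^4) / 2
  J = 1.312 × 10⁻⁷ m⁴
Final answer: J = 1.312 × 10⁻⁷ m⁴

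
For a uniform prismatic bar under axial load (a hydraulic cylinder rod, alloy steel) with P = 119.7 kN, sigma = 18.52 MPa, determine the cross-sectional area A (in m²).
Model: a uniform prismatic bar under axial load, so sigma = P / A.
Solve for A: A = P / sigma.
Convert to SI units:
  P = 119.7 kN = 119700 N
  sigma = 18.52 MPa = 1.852 × 10⁷ Pa
Substitute:
  A = 119700 / (1.852 × 10⁷)
  A = 0.006463 m²
Final answer: A = 0.006463 m²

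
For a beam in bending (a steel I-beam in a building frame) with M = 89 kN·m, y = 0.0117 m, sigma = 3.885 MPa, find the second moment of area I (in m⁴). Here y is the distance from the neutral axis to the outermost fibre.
Model: a beam in bending, so sigma = (M·y) / I.
Solve for I: I = (M·y) / sigma.
Convert to SI units:
  M = 89 kN·m = 89000 N·m
  sigma = 3.885 MPa = 3.885 × 10⁶ Pa
Substitute:
  I = (89000 × 0.0117) / (3.885 × 10⁶)
  I = 0.000268 m⁴
Final answer: I = 0.000268 m⁴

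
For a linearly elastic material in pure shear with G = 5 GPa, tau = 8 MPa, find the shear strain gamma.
Model: a linearly elastic material in pure shear, so tau = G·gamma.
Solve for gamma: gamma = tau / G.
Convert to SI units:
  G = 5 GPa = 5 × 10⁹ Pa
  tau = 8 MPa = 8 × 10⁶ Pa
Substitute:
  gamma = (8 × 10⁶) / (5 × 10⁹)
  gamma = 0.0016
Final answer: gamma = 0.0016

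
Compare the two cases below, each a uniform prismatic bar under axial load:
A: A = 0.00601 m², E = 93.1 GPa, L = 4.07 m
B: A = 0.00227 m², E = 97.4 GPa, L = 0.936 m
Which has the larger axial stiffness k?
Model: a uniform prismatic bar under axial load, so k = (A·E) / L (SI units).
  A: k = (0.00601 × (9.31 × 10¹⁰)) / 4.07 = 1.375 × 10⁸ N/m = 137.5 MN/m
  B: k = (0.00227 × (9.74 × 10¹⁰)) / 0.936 = 2.362 × 10⁸ N/m = 236.2 MN/m
236.2 MN/m > 137.5 MN/m, so B is larger.
Final answer: B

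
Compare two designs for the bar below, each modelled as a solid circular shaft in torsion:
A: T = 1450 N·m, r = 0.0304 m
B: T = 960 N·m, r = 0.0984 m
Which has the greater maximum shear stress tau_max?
Model: a solid circular shaft in torsion, so tau_max = (2·T) / (π·r^3) (SI units).
  A: tau_max = (2 × 1450) / (π × 0.0304^3) = 3.286 × 10⁷ Pa = 32.86 MPa
  B: tau_max = (2 × 960) / (π × 0.0984^3) = 641500 Pa = 0.6415 MPa
32.86 MPa > 0.6415 MPa, so A is larger.
Final answer: A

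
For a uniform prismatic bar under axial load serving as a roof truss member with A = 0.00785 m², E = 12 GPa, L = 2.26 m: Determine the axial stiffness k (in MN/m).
Model: a uniform prismatic bar under axial load, so k = (A·E) / L.
Convert to SI units:
  E = 12 GPa = 1.2 × 10¹⁰ Pa
Substitute:
  k = (0.00785 × (1.2 × 10¹⁰)) / 2.26
  k = 4.168 × 10⁷ N/m
Convert: k = 4.168 × 10⁷ N/m = 41.68 MN/m
Final answer: k = 41.68 MN/m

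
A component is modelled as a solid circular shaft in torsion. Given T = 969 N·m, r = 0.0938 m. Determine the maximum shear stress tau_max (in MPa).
Model: a solid circular shaft in torsion, so tau_max = (2·T) / (π·r^3).
Substitute:
  tau_max = (2 × 969) / (π × 0.0938^3)
  tau_max = 747500 Pa
Convert: tau_max = 747500 Pa = 0.7475 MPa
Final answer: tau_max = 0.7475 MPa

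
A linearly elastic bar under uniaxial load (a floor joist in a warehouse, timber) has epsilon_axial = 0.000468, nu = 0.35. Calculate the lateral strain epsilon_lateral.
Model: a linearly elastic bar under uniaxial load, so epsilon_lateral = -nu·epsilon_axial.
Substitute:
  epsilon_lateral = -(0.35 × 0.000468)
  epsilon_lateral = -0.0001638
Final answer: epsilon_lateral = -0.0001638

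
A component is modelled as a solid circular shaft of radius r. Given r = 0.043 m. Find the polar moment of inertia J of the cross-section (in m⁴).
Model: a solid circular shaft of radius r, so J = (π·r^4) / 2.
Substitute:
  J = (π × 0.043^4) / 2
  J = 5.37 × 10⁻⁶ m⁴
Final answer: J = 5.37 × 10⁻⁶ m⁴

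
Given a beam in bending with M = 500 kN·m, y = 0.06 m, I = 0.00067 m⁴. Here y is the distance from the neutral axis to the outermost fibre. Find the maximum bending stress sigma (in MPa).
Model: a beam in bending, so sigma = (M·y) / I.
Convert to SI units:
  M = 500 kN·m = 500000 N·m
Substitute:
  sigma = (500000 × 0.06) / 0.00067
  sigma = 4.478 × 10⁷ Pa
Convert: sigma = 4.478 × 10⁷ Pa = 44.78 MPa
Final answer: sigma = 44.78 MPa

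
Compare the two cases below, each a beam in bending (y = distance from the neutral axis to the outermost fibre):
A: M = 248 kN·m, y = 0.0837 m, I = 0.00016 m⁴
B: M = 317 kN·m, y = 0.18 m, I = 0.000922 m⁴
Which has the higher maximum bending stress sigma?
Model: a beam in bending (y = distance from the neutral axis to the outermost fibre), so sigma = (M·y) / I (SI units).
  A: sigma = (248000 × 0.0837) / 0.00016 = 1.297 × 10⁸ Pa = 129.7 MPa
  B: sigma = (317000 × 0.18) / 0.000922 = 6.189 × 10⁷ Pa = 61.89 MPa
129.7 MPa > 61.89 MPa, so A is larger.
Final answer: A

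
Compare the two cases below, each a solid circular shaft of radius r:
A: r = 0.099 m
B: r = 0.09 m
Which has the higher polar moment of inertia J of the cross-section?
Model: a solid circular shaft of radius r, so J = (π·r^4) / 2 (SI units).
  A: J = (π × 0.099^4) / 2 = 0.0001509 m⁴
  B: J = (π × 0.09^4) / 2 = 0.0001031 m⁴
0.0001509 m⁴ > 0.0001031 m⁴, so A is larger.
Final answer: A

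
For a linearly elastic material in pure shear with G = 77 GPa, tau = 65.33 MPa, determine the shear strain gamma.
Model: a linearly elastic material in pure shear, so tau = G·gamma.
Solve for gamma: gamma = tau / G.
Convert to SI units:
  G = 77 GPa = 7.7 × 10¹⁰ Pa
  tau = 65.33 MPa = 6.533 × 10⁷ Pa
Substitute:
  gamma = (6.533 × 10⁷) / (7.7 × 10¹⁰)
  gamma = 0.0008484
Final answer: gamma = 0.0008484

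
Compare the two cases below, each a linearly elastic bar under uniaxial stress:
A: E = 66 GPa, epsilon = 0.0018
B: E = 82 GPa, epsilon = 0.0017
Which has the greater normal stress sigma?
Model: a linearly elastic bar under uniaxial stress, so sigma = E·epsilon (SI units).
  A: sigma = (6.6 × 10¹⁰) × 0.0018 = 1.188 × 10⁸ Pa = 118.8 MPa
  B: sigma = (8.2 × 10¹⁰) × 0.0017 = 1.394 × 10⁸ Pa = 139.4 MPa
139.4 MPa > 118.8 MPa, so B is larger.
Final answer: B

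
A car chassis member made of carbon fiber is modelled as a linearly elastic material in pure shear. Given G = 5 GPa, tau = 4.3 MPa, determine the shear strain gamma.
Model: a linearly elastic material in pure shear, so tau = G·gamma.
Solve for gamma: gamma = tau / G.
Convert to SI units:
  G = 5 GPa = 5 × 10⁹ Pa
  tau = 4.3 MPa = 4.3 × 10⁶ Pa
Substitute:
  gamma = (4.3 × 10⁶) / (5 × 10⁹)
  gamma = 0.00086
Final answer: gamma = 0.00086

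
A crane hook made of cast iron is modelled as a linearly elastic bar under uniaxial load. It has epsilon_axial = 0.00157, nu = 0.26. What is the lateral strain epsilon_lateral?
Model: a linearly elastic bar under uniaxial load, so epsilon_lateral = -nu·epsilon_axial.
Substitute:
  epsilon_lateral = -(0.26 × 0.00157)
  epsilon_lateral = -0.0004082
Final answer: epsilon_lateral = -0.0004082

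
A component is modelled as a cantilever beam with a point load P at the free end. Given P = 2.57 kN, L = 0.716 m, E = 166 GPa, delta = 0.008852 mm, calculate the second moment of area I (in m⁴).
Model: a cantilever beam with a point load P at the free end, so delta = (P·L^3) / (3·E·I).
Solve for I: I = (P·L^3) / (3·delta·E).
Convert to SI units:
  P = 2.57 kN = 2570 N
  E = 166 GPa = 1.66 × 10¹¹ Pa
  delta = 0.008852 mm = 8.852 × 10⁻⁶ m
Substitute:
  I = (2570 × 0.716^3) / (3 × (8.852 × 10⁻⁶) × (1.66 × 10¹¹))
  I = 0.000214 m⁴
Final answer: I = 0.000214 m⁴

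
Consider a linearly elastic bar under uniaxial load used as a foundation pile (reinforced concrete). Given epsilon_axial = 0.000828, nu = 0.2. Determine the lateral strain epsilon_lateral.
Model: a linearly elastic bar under uniaxial load, so epsilon_lateral = -nu·epsilon_axial.
Substitute:
  epsilon_lateral = -(0.2 × 0.000828)
  epsilon_lateral = -0.0001656
Final answer: epsilon_lateral = -0.0001656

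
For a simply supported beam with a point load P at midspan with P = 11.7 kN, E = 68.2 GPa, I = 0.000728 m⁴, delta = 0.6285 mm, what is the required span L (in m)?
Model: a simply supported beam with a point load P at midspan, so delta = (P·L^3) / (48·E·I).
Solve for L: L = ((48·delta·E·I) / P)^(1/3).
Convert to SI units:
  P = 11.7 kN = 11700 N
  E = 68.2 GPa = 6.82 × 10¹⁰ Pa
  delta = 0.6285 mm = 0.0006285 m
Substitute:
  L = ((48 × 0.0006285 × (6.82 × 10¹⁰) × 0.000728) / 11700)^(1/3)
  L = 5.04 m
Final answer: L = 5.04 m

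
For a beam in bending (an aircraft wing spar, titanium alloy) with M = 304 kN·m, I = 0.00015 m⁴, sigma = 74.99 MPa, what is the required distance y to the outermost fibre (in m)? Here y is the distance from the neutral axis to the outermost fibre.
Model: a beam in bending, so sigma = (M·y) / I.
Solve for y: y = (sigma·I) / M.
Convert to SI units:
  M = 304 kN·m = 304000 N·m
  sigma = 74.99 MPa = 7.499 × 10⁷ Pa
Substitute:
  y = ((7.499 × 10⁷) × 0.00015) / 304000
  y = 0.037 m
Final answer: y = 0.037 m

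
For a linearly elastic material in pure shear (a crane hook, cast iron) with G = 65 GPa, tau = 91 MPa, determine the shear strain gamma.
Model: a linearly elastic material in pure shear, so tau = G·gamma.
Solve for gamma: gamma = tau / G.
Convert to SI units:
  G = 65 GPa = 6.5 × 10¹⁰ Pa
  tau = 91 MPa = 9.1 × 10⁷ Pa
Substitute:
  gamma = (9.1 × 10⁷) / (6.5 × 10¹⁰)
  gamma = 0.0014
Final answer: gamma = 0.0014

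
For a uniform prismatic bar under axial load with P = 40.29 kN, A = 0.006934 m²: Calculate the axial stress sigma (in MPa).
Model: a uniform prismatic bar under axial load, so sigma = P / A.
Convert to SI units:
  P = 40.29 kN = 40290 N
Substitute:
  sigma = 40290 / 0.006934
  sigma = 5.81 × 10⁶ Pa
Convert: sigma = 5.81 × 10⁶ Pa = 5.81 MPa
Final answer: sigma = 5.81 MPa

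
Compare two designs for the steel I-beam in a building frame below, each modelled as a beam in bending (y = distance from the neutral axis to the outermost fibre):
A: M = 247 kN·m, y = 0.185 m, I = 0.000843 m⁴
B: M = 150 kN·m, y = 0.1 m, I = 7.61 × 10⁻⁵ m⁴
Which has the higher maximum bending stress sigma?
Model: a beam in bending (y = distance from the neutral axis to the outermost fibre), so sigma = (M·y) / I (SI units).
  A: sigma = (247000 × 0.185) / 0.000843 = 5.421 × 10⁷ Pa = 54.21 MPa
  B: sigma = (150000 × 0.1) / (7.61 × 10⁻⁵) = 1.971 × 10⁸ Pa = 197.1 MPa
197.1 MPa > 54.21 MPa, so B is larger.
Final answer: B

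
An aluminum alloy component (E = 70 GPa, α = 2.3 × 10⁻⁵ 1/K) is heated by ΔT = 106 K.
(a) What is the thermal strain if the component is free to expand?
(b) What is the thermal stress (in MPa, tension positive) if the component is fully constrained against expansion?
(a) Free thermal strain ε_th = α·ΔT = (2.3 × 10⁻⁵) × 106 = 0.002438
(b) Fully constrained, the expansion is suppressed, so σ = -E·α·ΔT. Convert E = 70 GPa = 7 × 10¹⁰ Pa.
  σ = -(7 × 10¹⁰) × (2.3 × 10⁻⁵) × 106 = -1.707 × 10⁸ Pa = -170.7 MPa (compressive)
Final answer: (a) ε_th = 0.002438, (b) σ = -170.7 MPa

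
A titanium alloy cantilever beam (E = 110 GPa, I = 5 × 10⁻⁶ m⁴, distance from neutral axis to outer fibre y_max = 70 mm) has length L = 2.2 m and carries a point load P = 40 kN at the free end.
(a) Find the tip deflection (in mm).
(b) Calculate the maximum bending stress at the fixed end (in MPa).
(a) Tip deflection of a cantilever with an end point load: δ = P·L^3 / (3·E·I). Convert P = 40 kN = 40000 N, E = 110 GPa = 1.1 × 10¹¹ Pa.
  δ = (40000 × 2.2^3) / (3 × (1.1 × 10¹¹) × (5 × 10⁻⁶)) = 0.2581 m = 258.1 mm
(b) Maximum bending moment at the fixed end: M = P·L = 40000 × 2.2 = 88000 N·m. Convert y_max = 70 mm = 0.07 m.
  σ = M·y_max / I = (88000 × 0.07) / (5 × 10⁻⁶) = 1.232 × 10⁹ Pa = 1232 MPa
Final answer: (a) δ = 258.1 mm, (b) σ = 1232 MPa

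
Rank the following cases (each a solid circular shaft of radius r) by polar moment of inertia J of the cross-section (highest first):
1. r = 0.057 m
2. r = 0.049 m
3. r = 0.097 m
Model: a solid circular shaft of radius r, so J = (π·r^4) / 2 (SI units).
  Case 1: J = (π × 0.057^4) / 2 = 1.658 × 10⁻⁵ m⁴
  Case 2: J = (π × 0.049^4) / 2 = 9.055 × 10⁻⁶ m⁴
  Case 3: J = (π × 0.097^4) / 2 = 0.0001391 m⁴
Ordering: 0.0001391 m⁴ (case 3) > 1.658 × 10⁻⁵ m⁴ (case 1) > 9.055 × 10⁻⁶ m⁴ (case 2)
Final answer: 3, 1, 2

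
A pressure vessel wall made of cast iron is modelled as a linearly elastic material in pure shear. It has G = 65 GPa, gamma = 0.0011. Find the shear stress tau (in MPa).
Model: a linearly elastic material in pure shear, so tau = G·gamma.
Convert to SI units:
  G = 65 GPa = 6.5 × 10¹⁰ Pa
Substitute:
  tau = (6.5 × 10¹⁰) × 0.0011
  tau = 7.15 × 10⁷ Pa
Convert: tau = 7.15 × 10⁷ Pa = 71.5 MPa
Final answer: tau = 71.5 MPa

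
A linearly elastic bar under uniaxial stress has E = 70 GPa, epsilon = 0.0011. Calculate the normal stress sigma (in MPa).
Model: a linearly elastic bar under uniaxial stress, so sigma = E·epsilon.
Convert to SI units:
  E = 70 GPa = 7 × 10¹⁰ Pa
Substitute:
  sigma = (7 × 10¹⁰) × 0.0011
  sigma = 7.7 × 10⁷ Pa
Convert: sigma = 7.7 × 10⁷ Pa = 77 MPa
Final answer: sigma = 77 MPa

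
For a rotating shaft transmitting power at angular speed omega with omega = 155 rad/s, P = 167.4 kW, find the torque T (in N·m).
Model: a rotating shaft transmitting power at angular speed omega, so P = T·omega.
Solve for T: T = P / omega.
Convert to SI units:
  P = 167.4 kW = 167400 W
Substitute:
  T = 167400 / 155
  T = 1080 N·m
Final answer: T = 1080 N·m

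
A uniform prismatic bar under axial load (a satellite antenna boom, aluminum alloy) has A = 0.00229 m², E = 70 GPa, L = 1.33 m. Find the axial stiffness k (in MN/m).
Model: a uniform prismatic bar under axial load, so k = (A·E) / L.
Convert to SI units:
  E = 70 GPa = 7 × 10¹⁰ Pa
Substitute:
  k = (0.00229 × (7 × 10¹⁰)) / 1.33
  k = 1.205 × 10⁸ N/m
Convert: k = 1.205 × 10⁸ N/m = 120.5 MN/m
Final answer: k = 120.5 MN/m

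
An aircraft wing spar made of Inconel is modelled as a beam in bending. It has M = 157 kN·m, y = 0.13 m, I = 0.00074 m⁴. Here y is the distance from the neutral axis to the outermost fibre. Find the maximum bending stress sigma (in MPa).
Model: a beam in bending, so sigma = (M·y) / I.
Convert to SI units:
  M = 157 kN·m = 157000 N·m
Substitute:
  sigma = (157000 × 0.13) / 0.00074
  sigma = 2.758 × 10⁷ Pa
Convert: sigma = 2.758 × 10⁷ Pa = 27.58 MPa
Final answer: sigma = 27.58 MPa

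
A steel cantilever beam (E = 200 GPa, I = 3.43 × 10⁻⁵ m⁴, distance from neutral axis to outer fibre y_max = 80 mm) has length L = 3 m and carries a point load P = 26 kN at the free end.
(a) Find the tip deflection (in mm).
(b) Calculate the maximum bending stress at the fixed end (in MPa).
(a) Tip deflection of a cantilever with an end point load: δ = P·L^3 / (3·E·I). Convert P = 26 kN = 26000 N, E = 200 GPa = 2 × 10¹¹ Pa.
  δ = (26000 × 3^3) / (3 × (2 × 10¹¹) × (3.43 × 10⁻⁵)) = 0.03411 m = 34.11 mm
(b) Maximum bending moment at the fixed end: M = P·L = 26000 × 3 = 78000 N·m. Convert y_max = 80 mm = 0.08 m.
  σ = M·y_max / I = (78000 × 0.08) / (3.43 × 10⁻⁵) = 1.819 × 10⁸ Pa = 181.9 MPa
Final answer: (a) δ = 34.11 mm, (b) σ = 181.9 MPa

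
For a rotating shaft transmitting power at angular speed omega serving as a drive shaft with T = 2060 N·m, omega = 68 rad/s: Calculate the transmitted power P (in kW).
Model: a rotating shaft transmitting power at angular speed omega, so P = T·omega.
Substitute:
  P = 2060 × 68
  P = 140100 W
Convert: P = 140100 W = 140.1 kW
Final answer: P = 140.1 kW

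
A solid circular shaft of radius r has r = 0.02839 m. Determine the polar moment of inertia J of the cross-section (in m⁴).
Model: a solid circular shaft of radius r, so J = (π·r^4) / 2.
Substitute:
  J = (π × 0.02839^4) / 2
  J = 1.02 × 10⁻⁶ m⁴
Final answer: J = 1.02 × 10⁻⁶ m⁴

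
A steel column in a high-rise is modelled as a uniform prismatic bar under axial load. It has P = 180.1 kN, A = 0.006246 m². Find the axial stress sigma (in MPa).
Model: a uniform prismatic bar under axial load, so sigma = P / A.
Convert to SI units:
  P = 180.1 kN = 180100 N
Substitute:
  sigma = 180100 / 0.006246
  sigma = 2.883 × 10⁷ Pa
Convert: sigma = 2.883 × 10⁷ Pa = 28.83 MPa
Final answer: sigma = 28.83 MPa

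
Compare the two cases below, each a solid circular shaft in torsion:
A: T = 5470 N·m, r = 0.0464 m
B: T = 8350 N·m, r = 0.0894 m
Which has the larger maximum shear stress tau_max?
Model: a solid circular shaft in torsion, so tau_max = (2·T) / (π·r^3) (SI units).
  A: tau_max = (2 × 5470) / (π × 0.0464^3) = 3.486 × 10⁷ Pa = 34.86 MPa
  B: tau_max = (2 × 8350) / (π × 0.0894^3) = 7.44 × 10⁶ Pa = 7.44 MPa
34.86 MPa > 7.44 MPa, so A is larger.
Final answer: A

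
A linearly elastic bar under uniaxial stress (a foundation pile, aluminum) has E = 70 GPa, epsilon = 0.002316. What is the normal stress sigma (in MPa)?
Model: a linearly elastic bar under uniaxial stress, so sigma = E·epsilon.
Convert to SI units:
  E = 70 GPa = 7 × 10¹⁰ Pa
Substitute:
  sigma = (7 × 10¹⁰) × 0.002316
  sigma = 1.621 × 10⁸ Pa
Convert: sigma = 1.621 × 10⁸ Pa = 162.1 MPa
Final answer: sigma = 162.1 MPa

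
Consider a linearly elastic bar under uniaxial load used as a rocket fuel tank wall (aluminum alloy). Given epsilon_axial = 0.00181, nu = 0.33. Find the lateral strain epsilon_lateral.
Model: a linearly elastic bar under uniaxial load, so epsilon_lateral = -nu·epsilon_axial.
Substitute:
  epsilon_lateral = -(0.33 × 0.00181)
  epsilon_lateral = -0.0005973
Final answer: epsilon_lateral = -0.0005973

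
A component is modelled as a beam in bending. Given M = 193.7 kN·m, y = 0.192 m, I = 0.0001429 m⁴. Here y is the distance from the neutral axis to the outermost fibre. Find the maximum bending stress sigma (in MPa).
Model: a beam in bending, so sigma = (M·y) / I.
Convert to SI units:
  M = 193.7 kN·m = 193700 N·m
Substitute:
  sigma = (193700 × 0.192) / 0.0001429
  sigma = 2.603 × 10⁸ Pa
Convert: sigma = 2.603 × 10⁸ Pa = 260.3 MPa
Final answer: sigma = 260.3 MPa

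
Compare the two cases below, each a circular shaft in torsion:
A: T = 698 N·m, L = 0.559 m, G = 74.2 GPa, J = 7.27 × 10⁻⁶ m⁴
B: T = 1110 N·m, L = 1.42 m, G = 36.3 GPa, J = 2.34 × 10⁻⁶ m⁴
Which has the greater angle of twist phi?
Model: a circular shaft in torsion, so phi = (T·L) / (G·J) (SI units).
  A: phi = (698 × 0.559) / ((7.42 × 10¹⁰) × (7.27 × 10⁻⁶)) = 0.0007233 rad = 0.04144°
  B: phi = (1110 × 1.42) / ((3.63 × 10¹⁰) × (2.34 × 10⁻⁶)) = 0.01856 rad = 1.063°
1.063° > 0.04144°, so B is larger.
Final answer: B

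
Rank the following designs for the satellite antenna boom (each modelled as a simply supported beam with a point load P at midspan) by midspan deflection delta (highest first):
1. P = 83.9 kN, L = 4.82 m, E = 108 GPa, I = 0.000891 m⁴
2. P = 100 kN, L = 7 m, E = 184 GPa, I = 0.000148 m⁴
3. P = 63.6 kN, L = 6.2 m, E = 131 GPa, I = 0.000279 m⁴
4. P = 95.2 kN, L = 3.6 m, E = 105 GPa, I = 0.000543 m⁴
Model: a simply supported beam with a point load P at midspan, so delta = (P·L^3) / (48·E·I) (SI units).
  Case 1: delta = (83900 × 4.82^3) / (48 × (1.08 × 10¹¹) × 0.000891) = 0.002034 m = 2.034 mm
  Case 2: delta = (100000 × 7^3) / (48 × (1.84 × 10¹¹) × 0.000148) = 0.02624 m = 26.24 mm
  Case 3: delta = (63600 × 6.2^3) / (48 × (1.31 × 10¹¹) × 0.000279) = 0.00864 m = 8.64 mm
  Case 4: delta = (95200 × 3.6^3) / (48 × (1.05 × 10¹¹) × 0.000543) = 0.001623 m = 1.623 mm
Ordering: 26.24 mm (case 2) > 8.64 mm (case 3) > 2.034 mm (case 1) > 1.623 mm (case 4)
Final answer: 2, 3, 1, 4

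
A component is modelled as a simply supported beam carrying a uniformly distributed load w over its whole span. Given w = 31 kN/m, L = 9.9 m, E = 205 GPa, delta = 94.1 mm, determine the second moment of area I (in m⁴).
Model: a simply supported beam carrying a uniformly distributed load w over its whole span, so delta = (5·w·L^4) / (384·E·I).
Solve for I: I = (5·w·L^4) / (384·delta·E).
Convert to SI units:
  w = 31 kN/m = 31000 N/m
  E = 205 GPa = 2.05 × 10¹¹ Pa
  delta = 94.1 mm = 0.0941 m
Substitute:
  I = (5 × 31000 × 9.9^4) / (384 × 0.0941 × (2.05 × 10¹¹))
  I = 0.000201 m⁴
Final answer: I = 0.000201 m⁴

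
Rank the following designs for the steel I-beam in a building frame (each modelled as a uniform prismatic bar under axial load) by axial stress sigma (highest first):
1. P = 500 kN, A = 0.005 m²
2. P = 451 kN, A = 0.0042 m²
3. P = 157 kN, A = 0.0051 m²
Model: a uniform prismatic bar under axial load, so sigma = P / A (SI units).
  Case 1: sigma = 500000 / 0.005 = 1 × 10⁸ Pa = 100 MPa
  Case 2: sigma = 451000 / 0.0042 = 1.074 × 10⁸ Pa = 107.4 MPa
  Case 3: sigma = 157000 / 0.0051 = 3.078 × 10⁷ Pa = 30.78 MPa
Ordering: 107.4 MPa (case 2) > 100 MPa (case 1) > 30.78 MPa (case 3)
Final answer: 2, 1, 3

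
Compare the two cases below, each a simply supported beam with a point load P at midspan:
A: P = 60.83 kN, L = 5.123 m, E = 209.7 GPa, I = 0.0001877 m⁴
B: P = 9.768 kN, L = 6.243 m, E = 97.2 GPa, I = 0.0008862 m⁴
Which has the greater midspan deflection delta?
Model: a simply supported beam with a point load P at midspan, so delta = (P·L^3) / (48·E·I) (SI units).
  A: delta = (60830 × 5.123^3) / (48 × (2.097 × 10¹¹) × 0.0001877) = 0.004329 m = 4.329 mm
  B: delta = (9768 × 6.243^3) / (48 × (9.72 × 10¹⁰) × 0.0008862) = 0.0005748 m = 0.5748 mm
4.329 mm > 0.5748 mm, so A is larger.
Final answer: A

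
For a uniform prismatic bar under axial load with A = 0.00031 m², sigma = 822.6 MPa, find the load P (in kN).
Model: a uniform prismatic bar under axial load, so sigma = P / A.
Solve for P: P = sigma·A.
Convert to SI units:
  sigma = 822.6 MPa = 8.226 × 10⁸ Pa
Substitute:
  P = (8.226 × 10⁸) × 0.00031
  P = 255000 N
Convert: P = 255000 N = 255 kN
Final answer: P = 255 kN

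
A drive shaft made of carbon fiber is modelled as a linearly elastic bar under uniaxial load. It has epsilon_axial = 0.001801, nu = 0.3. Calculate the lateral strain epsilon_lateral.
Model: a linearly elastic bar under uniaxial load, so epsilon_lateral = -nu·epsilon_axial.
Substitute:
  epsilon_lateral = -(0.3 × 0.001801)
  epsilon_lateral = -0.0005403
Final answer: epsilon_lateral = -0.0005403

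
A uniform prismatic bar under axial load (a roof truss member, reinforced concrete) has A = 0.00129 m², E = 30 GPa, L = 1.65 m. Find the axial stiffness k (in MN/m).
Model: a uniform prismatic bar under axial load, so k = (A·E) / L.
Convert to SI units:
  E = 30 GPa = 3 × 10¹⁰ Pa
Substitute:
  k = (0.00129 × (3 × 10¹⁰)) / 1.65
  k = 2.345 × 10⁷ N/m
Convert: k = 2.345 × 10⁷ N/m = 23.45 MN/m
Final answer: k = 23.45 MN/m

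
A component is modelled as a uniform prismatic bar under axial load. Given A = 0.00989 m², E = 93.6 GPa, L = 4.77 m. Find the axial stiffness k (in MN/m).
Model: a uniform prismatic bar under axial load, so k = (A·E) / L.
Convert to SI units:
  E = 93.6 GPa = 9.36 × 10¹⁰ Pa
Substitute:
  k = (0.00989 × (9.36 × 10¹⁰)) / 4.77
  k = 1.941 × 10⁸ N/m
Convert: k = 1.941 × 10⁸ N/m = 194.1 MN/m
Final answer: k = 194.1 MN/m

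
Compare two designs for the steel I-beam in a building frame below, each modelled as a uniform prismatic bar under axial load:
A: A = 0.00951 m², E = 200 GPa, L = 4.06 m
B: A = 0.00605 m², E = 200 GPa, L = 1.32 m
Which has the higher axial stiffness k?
Model: a uniform prismatic bar under axial load, so k = (A·E) / L (SI units).
  A: k = (0.00951 × (2 × 10¹¹)) / 4.06 = 4.685 × 10⁸ N/m = 468.5 MN/m
  B: k = (0.00605 × (2 × 10¹¹)) / 1.32 = 9.167 × 10⁸ N/m = 916.7 MN/m
916.7 MN/m > 468.5 MN/m, so B is larger.
Final answer: B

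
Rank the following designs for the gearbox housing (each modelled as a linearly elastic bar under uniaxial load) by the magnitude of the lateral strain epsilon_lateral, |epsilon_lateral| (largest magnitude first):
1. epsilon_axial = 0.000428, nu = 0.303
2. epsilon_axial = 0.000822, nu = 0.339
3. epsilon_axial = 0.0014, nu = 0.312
Model: a linearly elastic bar under uniaxial load, so epsilon_lateral = -nu·epsilon_axial (SI units).
  Case 1: epsilon_lateral = -(0.303 × 0.000428) = -0.0001297
  Case 2: epsilon_lateral = -(0.339 × 0.000822) = -0.0002787
  Case 3: epsilon_lateral = -(0.312 × 0.0014) = -0.0004368
Ordering by |epsilon_lateral|: 0.0004368 (case 3) > 0.0002787 (case 2) > 0.0001297 (case 1)
Final answer: 3, 2, 1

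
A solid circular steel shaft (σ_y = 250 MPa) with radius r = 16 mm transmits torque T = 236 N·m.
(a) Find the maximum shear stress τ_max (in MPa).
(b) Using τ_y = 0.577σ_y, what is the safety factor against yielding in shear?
(a) For a solid circular shaft, τ_max = T·r/J with J = π·r^4/2, i.e. τ_max = 2·T / (π·r^3). Convert r = 16 mm = 0.016 m.
  τ_max = (2 × 236) / (π × 0.016^3) = 3.668 × 10⁷ Pa = 36.68 MPa
(b) τ_y = 0.577 × 250 = 144.25 MPa
  SF = τ_y/τ_max = 144.25 / 36.68 = 3.933
Final answer: (a) τ_max = 36.68 MPa, (b) SF = 3.933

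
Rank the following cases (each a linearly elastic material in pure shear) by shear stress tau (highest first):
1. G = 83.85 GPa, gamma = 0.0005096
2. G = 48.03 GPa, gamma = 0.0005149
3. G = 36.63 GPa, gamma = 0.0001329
Model: a linearly elastic material in pure shear, so tau = G·gamma (SI units).
  Case 1: tau = (8.385 × 10¹⁰) × 0.0005096 = 4.273 × 10⁷ Pa = 42.73 MPa
  Case 2: tau = (4.803 × 10¹⁰) × 0.0005149 = 2.473 × 10⁷ Pa = 24.73 MPa
  Case 3: tau = (3.663 × 10¹⁰) × 0.0001329 = 4.868 × 10⁶ Pa = 4.868 MPa
Ordering: 42.73 MPa (case 1) > 24.73 MPa (case 2) > 4.868 MPa (case 3)
Final answer: 1, 2, 3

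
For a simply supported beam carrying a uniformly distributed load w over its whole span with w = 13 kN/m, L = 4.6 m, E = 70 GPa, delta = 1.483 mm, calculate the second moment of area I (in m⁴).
Model: a simply supported beam carrying a uniformly distributed load w over its whole span, so delta = (5·w·L^4) / (384·E·I).
Solve for I: I = (5·w·L^4) / (384·delta·E).
Convert to SI units:
  w = 13 kN/m = 13000 N/m
  E = 70 GPa = 7 × 10¹⁰ Pa
  delta = 1.483 mm = 0.001483 m
Substitute:
  I = (5 × 13000 × 4.6^4) / (384 × 0.001483 × (7 × 10¹⁰))
  I = 0.0007301 m⁴
Final answer: I = 0.0007301 m⁴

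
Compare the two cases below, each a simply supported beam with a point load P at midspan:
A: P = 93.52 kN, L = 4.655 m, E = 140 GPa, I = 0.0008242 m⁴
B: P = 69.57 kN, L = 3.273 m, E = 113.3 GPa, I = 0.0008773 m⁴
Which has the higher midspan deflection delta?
Model: a simply supported beam with a point load P at midspan, so delta = (P·L^3) / (48·E·I) (SI units).
  A: delta = (93520 × 4.655^3) / (48 × (1.4 × 10¹¹) × 0.0008242) = 0.001703 m = 1.703 mm
  B: delta = (69570 × 3.273^3) / (48 × (1.133 × 10¹¹) × 0.0008773) = 0.0005113 m = 0.5113 mm
1.703 mm > 0.5113 mm, so A is larger.
Final answer: A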